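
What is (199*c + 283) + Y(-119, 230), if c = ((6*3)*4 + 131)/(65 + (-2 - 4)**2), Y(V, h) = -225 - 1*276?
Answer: 18379/101 ≈ 181.97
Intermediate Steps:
Y(V, h) = -501 (Y(V, h) = -225 - 276 = -501)
c = 203/101 (c = (18*4 + 131)/(65 + (-6)**2) = (72 + 131)/(65 + 36) = 203/101 ≈ 2.0099)
(199*c + 283) + Y(-119, 230) = (199*(203/101) + 283) - 501 = (40397/101 + 283) - 501 = 68980/101 - 501 = 18379/101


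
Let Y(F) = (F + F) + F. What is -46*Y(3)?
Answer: -414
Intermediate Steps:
Y(F) = 3*F (Y(F) = 2*F + F = 3*F)
-46*Y(3) = -138*3 = -46*9 = -414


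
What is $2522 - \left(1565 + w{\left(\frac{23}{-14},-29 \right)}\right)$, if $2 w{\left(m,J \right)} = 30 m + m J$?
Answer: $\frac{26819}{28} \approx 957.82$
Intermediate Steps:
$w{\left(m,J \right)} = 15 m + \frac{J m}{2}$ ($w{\left(m,J \right)} = \frac{30 m + m J}{2} = \frac{30 m + J m}{2} = 15 m + \frac{J m}{2}$)
$2522 - \left(1565 + w{\left(\frac{23}{-14},-29 \right)}\right) = 2522 - \left(1565 + \frac{\frac{23}{-14} \left(30 - 29\right)}{2}\right) = 2522 - \left(1565 + \frac{1}{2} \cdot 23 \left(- \frac{1}{14}\right) 1\right) = 2522 - \left(1565 + \frac{1}{2} \left(- \frac{23}{14}\right) 1\right) = 2522 - \left(1565 - \frac{23}{28}\right) = 2522 - \frac{43797}{28} = \frac{26819}{28}$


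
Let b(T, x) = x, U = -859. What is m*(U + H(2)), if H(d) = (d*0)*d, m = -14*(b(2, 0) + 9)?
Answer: 108234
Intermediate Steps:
m = -126 (m = -14*(0 + 9) = -14*9 = -126)
H(d) = 0 (H(d) = 0*d = 0)
m*(U + H(2)) = -126*(-859 + 0) = -126*(-859) = 108234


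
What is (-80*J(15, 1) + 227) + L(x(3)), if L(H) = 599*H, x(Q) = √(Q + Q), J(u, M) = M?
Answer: 147 + 599*√6 ≈ 1614.2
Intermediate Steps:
x(Q) = √2*√Q (x(Q) = √(2*Q) = √2*√Q)
(-80*J(15, 1) + 227) + L(x(3)) = (-80*1 + 227) + 599*(√2*√3) = (-80 + 227) + 599*√6 = 147 + 599*√6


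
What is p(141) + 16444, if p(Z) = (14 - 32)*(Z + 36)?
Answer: 13258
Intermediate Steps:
p(Z) = -648 - 18*Z (p(Z) = -18*(36 + Z) = -648 - 18*Z)
p(141) + 16444 = (-648 - 18*141) + 16444 = (-648 - 2538) + 16444 = -3186 + 16444 = 13258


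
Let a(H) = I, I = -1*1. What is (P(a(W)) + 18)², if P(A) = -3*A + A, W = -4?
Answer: 400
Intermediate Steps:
I = -1
a(H) = -1
P(A) = -2*A
(P(a(W)) + 18)² = (-2*(-1) + 18)² = (2 + 18)² = 20² = 400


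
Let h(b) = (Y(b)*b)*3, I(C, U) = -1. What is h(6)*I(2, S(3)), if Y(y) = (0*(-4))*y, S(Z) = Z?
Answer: 0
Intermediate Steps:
Y(y) = 0 (Y(y) = 0*y = 0)
h(b) = 0 (h(b) = (0*b)*3 = 0*3 = 0)
h(6)*I(2, S(3)) = 0*(-1) = 0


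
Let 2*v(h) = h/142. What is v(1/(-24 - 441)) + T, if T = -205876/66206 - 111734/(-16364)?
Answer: 66500432983177/17884142698380 ≈ 3.7184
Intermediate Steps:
v(h) = h/284 (v(h) = (h/142)/2 = h/284)
T = 1007126585/270848746 (T = -205876*1/66206 - 111734*(-1/16364) = -102938/33103 + 55867/8182 = 1007126585/270848746 ≈ 3.7184)
v(1/(-24 - 441)) + T = 1/(284*(-24 - 441)) + 1007126585/270848746 = (1/284)/(-465) + 1007126585/270848746 = (1/284)*(-1/465) + 1007126585/270848746 = -1/132060 + 1007126585/270848746 = 66500432983177/17884142698380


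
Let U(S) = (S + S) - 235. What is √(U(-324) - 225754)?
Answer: I*√226637 ≈ 476.06*I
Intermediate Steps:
U(S) = -235 + 2*S (U(S) = 2*S - 235 = -235 + 2*S)
√(U(-324) - 225754) = √((-235 + 2*(-324)) - 225754) = √((-235 - 648) - 225754) = √(-883 - 225754) = √(-226637) = I*√226637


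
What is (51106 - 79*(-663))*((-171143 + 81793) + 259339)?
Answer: 17590971687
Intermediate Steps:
(51106 - 79*(-663))*((-171143 + 81793) + 259339) = (51106 + 52377)*(-89350 + 259339) = 103483*169989 = 17590971687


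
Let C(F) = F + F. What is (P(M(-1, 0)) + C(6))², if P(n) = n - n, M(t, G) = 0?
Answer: 144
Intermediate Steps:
P(n) = 0
C(F) = 2*F
(P(M(-1, 0)) + C(6))² = (0 + 2*6)² = (0 + 12)² = 12² = 144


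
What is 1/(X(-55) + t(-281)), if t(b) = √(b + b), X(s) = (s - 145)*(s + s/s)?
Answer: 5400/58320281 - I*√562/116640562 ≈ 9.2592e-5 - 2.0324e-7*I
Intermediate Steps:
X(s) = (1 + s)*(-145 + s) (X(s) = (-145 + s)*(s + 1) = (-145 + s)*(1 + s) = (1 + s)*(-145 + s))
t(b) = √2*√b (t(b) = √(2*b) = √2*√b)
1/(X(-55) + t(-281)) = 1/((-145 + (-55)² - 144*(-55)) + √2*√(-281)) = 1/((-145 + 3025 + 7920) + √2*(I*√281)) = 1/(10800 + I*√562)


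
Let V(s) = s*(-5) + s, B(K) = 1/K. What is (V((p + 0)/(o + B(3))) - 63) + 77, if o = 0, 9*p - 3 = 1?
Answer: 26/3 ≈ 8.6667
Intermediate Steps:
p = 4/9 (p = ⅓ + (⅑)*1 = ⅓ + ⅑ = 4/9 ≈ 0.44444)
V(s) = -4*s (V(s) = -5*s + s = -4*s)
(V((p + 0)/(o + B(3))) - 63) + 77 = (-4*(4/9 + 0)/(0 + 1/3) - 63) + 77 = (-16/(9*(0 + ⅓)) - 63) + 77 = (-16/(9*⅓) - 63) + 77 = (-16*3/9 - 63) + 77 = (-4*4/3 - 63) + 77 = (-16/3 - 63) + 77 = -205/3 + 77 = 26/3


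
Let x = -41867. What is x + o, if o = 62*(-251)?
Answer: -57429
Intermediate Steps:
o = -15562
x + o = -41867 - 15562 = -57429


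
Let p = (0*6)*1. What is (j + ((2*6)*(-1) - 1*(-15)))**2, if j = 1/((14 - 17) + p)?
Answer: 64/9 ≈ 7.1111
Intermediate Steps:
p = 0 (p = 0*1 = 0)
j = -1/3 (j = 1/((14 - 17) + 0) = 1/(-3 + 0) = 1/(-3) = -1/3 ≈ -0.33333)
(j + ((2*6)*(-1) - 1*(-15)))**2 = (-1/3 + ((2*6)*(-1) - 1*(-15)))**2 = (-1/3 + (12*(-1) + 15))**2 = (-1/3 + (-12 + 15))**2 = (-1/3 + 3)**2 = (8/3)**2 = 64/9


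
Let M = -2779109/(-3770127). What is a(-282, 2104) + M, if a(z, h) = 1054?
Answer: 3976492967/3770127 ≈ 1054.7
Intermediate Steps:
M = 2779109/3770127 (M = -2779109*(-1/3770127) = 2779109/3770127 ≈ 0.73714)
a(-282, 2104) + M = 1054 + 2779109/3770127 = 3976492967/3770127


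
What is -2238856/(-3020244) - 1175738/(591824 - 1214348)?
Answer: 206031551359/78340598994 ≈ 2.6299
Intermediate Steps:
-2238856/(-3020244) - 1175738/(591824 - 1214348) = -2238856*(-1/3020244) - 1175738/(-622524) = 559714/755061 - 1175738*(-1/622524) = 559714/755061 + 587869/311262 = 206031551359/78340598994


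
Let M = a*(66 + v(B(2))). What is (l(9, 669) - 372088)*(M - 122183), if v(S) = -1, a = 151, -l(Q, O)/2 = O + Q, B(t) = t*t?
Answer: 41963155392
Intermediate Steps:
B(t) = t**2
l(Q, O) = -2*O - 2*Q (l(Q, O) = -2*(O + Q) = -2*O - 2*Q)
M = 9815 (M = 151*(66 - 1) = 151*65 = 9815)
(l(9, 669) - 372088)*(M - 122183) = ((-2*669 - 2*9) - 372088)*(9815 - 122183) = ((-1338 - 18) - 372088)*(-112368) = (-1356 - 372088)*(-112368) = -373444*(-112368) = 41963155392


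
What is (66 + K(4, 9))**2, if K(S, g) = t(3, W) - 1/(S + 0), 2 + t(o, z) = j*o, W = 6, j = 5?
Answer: 99225/16 ≈ 6201.6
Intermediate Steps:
t(o, z) = -2 + 5*o
K(S, g) = 13 - 1/S (K(S, g) = (-2 + 5*3) - 1/(S + 0) = (-2 + 15) - 1/S = 13 - 1/S)
(66 + K(4, 9))**2 = (66 + (13 - 1/4))**2 = (66 + 51/4)**2 = (315/4)**2 = 99225/16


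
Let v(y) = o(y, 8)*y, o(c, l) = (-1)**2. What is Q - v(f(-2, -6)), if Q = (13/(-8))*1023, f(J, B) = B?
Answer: -13251/8 ≈ -1656.4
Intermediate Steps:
o(c, l) = 1
Q = -13299/8 (Q = (13*(-1/8))*1023 = -13/8*1023 = -13299/8 ≈ -1662.4)
v(y) = y (v(y) = 1*y = y)
Q - v(f(-2, -6)) = -13299/8 - 1*(-6) = -13299/8 + 6 = -13251/8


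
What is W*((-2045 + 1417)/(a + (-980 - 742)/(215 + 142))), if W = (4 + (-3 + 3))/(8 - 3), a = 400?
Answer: -21352/16795 ≈ -1.2713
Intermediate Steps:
W = 4/5 (W = (4 + 0)/5 = 4*(1/5) = 4/5 ≈ 0.80000)
W*((-2045 + 1417)/(a + (-980 - 742)/(215 + 142))) = 4*((-2045 + 1417)/(400 + (-980 - 742)/(215 + 142)))/5 = 4*(-628/(400 - 1722/357))/5 = 4*(-628/(400 - 1722*1/357))/5 = 4*(-628/(400 - 82/17))/5 = 4*(-628/6718/17)/5 = 4*(-628*17/6718)/5 = (4/5)*(-5338/3359) = -21352/16795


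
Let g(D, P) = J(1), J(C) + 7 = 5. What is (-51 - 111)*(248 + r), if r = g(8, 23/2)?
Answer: -39852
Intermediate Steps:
J(C) = -2 (J(C) = -7 + 5 = -2)
g(D, P) = -2
r = -2
(-51 - 111)*(248 + r) = (-51 - 111)*(248 - 2) = -162*246 = -39852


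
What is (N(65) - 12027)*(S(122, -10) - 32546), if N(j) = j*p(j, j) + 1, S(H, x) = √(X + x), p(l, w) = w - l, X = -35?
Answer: 391398196 - 36078*I*√5 ≈ 3.914e+8 - 80673.0*I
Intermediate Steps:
S(H, x) = √(-35 + x)
N(j) = 1 (N(j) = j*(j - j) + 1 = j*0 + 1 = 0 + 1 = 1)
(N(65) - 12027)*(S(122, -10) - 32546) = (1 - 12027)*(√(-35 - 10) - 32546) = -12026*(√(-45) - 32546) = -12026*(3*I*√5 - 32546) = -12026*(-32546 + 3*I*√5) = 391398196 - 36078*I*√5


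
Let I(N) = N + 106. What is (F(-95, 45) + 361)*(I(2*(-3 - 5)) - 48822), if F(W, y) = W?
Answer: -12962712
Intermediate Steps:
I(N) = 106 + N
(F(-95, 45) + 361)*(I(2*(-3 - 5)) - 48822) = (-95 + 361)*((106 + 2*(-3 - 5)) - 48822) = 266*((106 + 2*(-8)) - 48822) = 266*((106 - 16) - 48822) = 266*(90 - 48822) = 266*(-48732) = -12962712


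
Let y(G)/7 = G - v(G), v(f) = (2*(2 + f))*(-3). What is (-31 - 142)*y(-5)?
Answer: 27853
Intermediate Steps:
v(f) = -12 - 6*f (v(f) = (4 + 2*f)*(-3) = -12 - 6*f)
y(G) = 84 + 49*G (y(G) = 7*(G - (-12 - 6*G)) = 7*(G + (12 + 6*G)) = 7*(12 + 7*G) = 84 + 49*G)
(-31 - 142)*y(-5) = (-31 - 142)*(84 + 49*(-5)) = -173*(84 - 245) = -173*(-161) = 27853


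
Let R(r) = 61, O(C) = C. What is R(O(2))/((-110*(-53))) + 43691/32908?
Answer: 128362959/95926820 ≈ 1.3381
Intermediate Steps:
R(O(2))/((-110*(-53))) + 43691/32908 = 61/((-110*(-53))) + 43691/32908 = 61/5830 + 43691*(1/32908) = 61*(1/5830) + 43691/32908 = 61/5830 + 43691/32908 = 128362959/95926820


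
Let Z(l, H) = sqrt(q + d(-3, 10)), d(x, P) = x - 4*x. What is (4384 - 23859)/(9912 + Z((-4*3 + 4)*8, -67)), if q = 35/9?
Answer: -86866290/44211479 + 11685*sqrt(29)/88422958 ≈ -1.9641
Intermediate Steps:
d(x, P) = -3*x
q = 35/9 (q = 35*(1/9) = 35/9 ≈ 3.8889)
Z(l, H) = 2*sqrt(29)/3 (Z(l, H) = sqrt(35/9 - 3*(-3)) = sqrt(35/9 + 9) = sqrt(116/9) = 2*sqrt(29)/3)
(4384 - 23859)/(9912 + Z((-4*3 + 4)*8, -67)) = (4384 - 23859)/(9912 + 2*sqrt(29)/3) = -19475/(9912 + 2*sqrt(29)/3)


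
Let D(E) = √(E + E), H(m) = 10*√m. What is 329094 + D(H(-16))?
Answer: 329094 + 4*√5*√I ≈ 3.291e+5 + 6.3246*I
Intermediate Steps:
D(E) = √2*√E (D(E) = √(2*E) = √2*√E)
329094 + D(H(-16)) = 329094 + √2*√(10*√(-16)) = 329094 + √2*√(10*(4*I)) = 329094 + √2*√(40*I) = 329094 + √2*(2*√10*√I) = 329094 + 4*√5*√I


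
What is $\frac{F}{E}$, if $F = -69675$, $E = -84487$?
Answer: $\frac{69675}{84487} \approx 0.82468$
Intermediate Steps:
$\frac{F}{E} = - \frac{69675}{-84487} = \left(-69675\right) \left(- \frac{1}{84487}\right) = \frac{69675}{84487}$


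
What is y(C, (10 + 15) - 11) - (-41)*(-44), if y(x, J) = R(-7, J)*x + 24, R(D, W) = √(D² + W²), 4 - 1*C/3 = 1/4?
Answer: -1780 + 315*√5/4 ≈ -1603.9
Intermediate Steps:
C = 45/4 (C = 12 - 3/4 = 12 - 3*¼ = 12 - ¾ = 45/4 ≈ 11.250)
y(x, J) = 24 + x*√(49 + J²) (y(x, J) = √((-7)² + J²)*x + 24 = √(49 + J²)*x + 24 = x*√(49 + J²) + 24 = 24 + x*√(49 + J²))
y(C, (10 + 15) - 11) - (-41)*(-44) = (24 + 45*√(49 + ((10 + 15) - 11)²)/4) - (-41)*(-44) = (24 + 45*√(49 + (25 - 11)²)/4) - 1*1804 = (24 + 45*√(49 + 14²)/4) - 1804 = (24 + 45*√(49 + 196)/4) - 1804 = (24 + 45*√245/4) - 1804 = (24 + 45*(7*√5)/4) - 1804 = (24 + 315*√5/4) - 1804 = -1780 + 315*√5/4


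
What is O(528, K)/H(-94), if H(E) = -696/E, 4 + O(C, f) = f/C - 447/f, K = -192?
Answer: -67351/244992 ≈ -0.27491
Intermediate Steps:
O(C, f) = -4 - 447/f + f/C (O(C, f) = -4 + (f/C - 447/f) = -4 + (-447/f + f/C) = -4 - 447/f + f/C)
O(528, K)/H(-94) = (-4 - 447/(-192) - 192/528)/((-696/(-94))) = (-4 - 447*(-1/192) - 192*1/528)/((-696*(-1/94))) = (-4 + 149/64 - 4/11)/(348/47) = -1433/704*47/348 = -67351/244992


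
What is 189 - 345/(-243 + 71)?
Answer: 32853/172 ≈ 191.01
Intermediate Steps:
189 - 345/(-243 + 71) = 189 - 345/(-172) = 189 - 345*(-1/172) = 189 + 345/172 = 32853/172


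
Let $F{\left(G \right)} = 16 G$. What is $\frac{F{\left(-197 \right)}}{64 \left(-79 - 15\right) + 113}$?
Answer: $\frac{3152}{5903} \approx 0.53397$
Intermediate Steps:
$\frac{F{\left(-197 \right)}}{64 \left(-79 - 15\right) + 113} = \frac{16 \left(-197\right)}{64 \left(-79 - 15\right) + 113} = - \frac{3152}{64 \left(-79 - 15\right) + 113} = - \frac{3152}{64 \left(-94\right) + 113} = - \frac{3152}{-6016 + 113} = - \frac{3152}{-5903} = \left(-3152\right) \left(- \frac{1}{5903}\right) = \frac{3152}{5903}$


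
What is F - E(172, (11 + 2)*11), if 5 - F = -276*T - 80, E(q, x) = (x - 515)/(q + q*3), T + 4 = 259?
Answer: 12120073/172 ≈ 70466.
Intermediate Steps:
T = 255 (T = -4 + 259 = 255)
E(q, x) = (-515 + x)/(4*q) (E(q, x) = (-515 + x)/(q + 3*q) = (-515 + x)/((4*q)) = (-515 + x)*(1/(4*q)) = (-515 + x)/(4*q))
F = 70465 (F = 5 - (-276*255 - 80) = 5 - (-70380 - 80) = 5 - 1*(-70460) = 5 + 70460 = 70465)
F - E(172, (11 + 2)*11) = 70465 - (-515 + (11 + 2)*11)/(4*172) = 70465 - (-515 + 13*11)/(4*172) = 70465 - (-515 + 143)/(4*172) = 70465 - (-372)/(4*172) = 70465 - 1*(-93/172) = 70465 + 93/172 = 12120073/172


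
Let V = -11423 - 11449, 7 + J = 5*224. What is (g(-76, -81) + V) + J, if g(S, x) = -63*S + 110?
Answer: -16861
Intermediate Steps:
g(S, x) = 110 - 63*S
J = 1113 (J = -7 + 5*224 = -7 + 1120 = 1113)
V = -22872
(g(-76, -81) + V) + J = ((110 - 63*(-76)) - 22872) + 1113 = ((110 + 4788) - 22872) + 1113 = (4898 - 22872) + 1113 = -17974 + 1113 = -16861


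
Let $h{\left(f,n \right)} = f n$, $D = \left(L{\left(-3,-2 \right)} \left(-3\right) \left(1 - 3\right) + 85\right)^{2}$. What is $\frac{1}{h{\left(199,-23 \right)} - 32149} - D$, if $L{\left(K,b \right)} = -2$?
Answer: $- \frac{195712855}{36726} \approx -5329.0$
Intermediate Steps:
$D = 5329$ ($D = \left(\left(-2\right) \left(-3\right) \left(1 - 3\right) + 85\right)^{2} = \left(6 \left(1 - 3\right) + 85\right)^{2} = \left(6 \left(-2\right) + 85\right)^{2} = \left(-12 + 85\right)^{2} = 73^{2} = 5329$)
$\frac{1}{h{\left(199,-23 \right)} - 32149} - D = \frac{1}{199 \left(-23\right) - 32149} - 5329 = \frac{1}{-4577 - 32149} - 5329 = \frac{1}{-36726} - 5329 = - \frac{1}{36726} - 5329 = - \frac{195712855}{36726}$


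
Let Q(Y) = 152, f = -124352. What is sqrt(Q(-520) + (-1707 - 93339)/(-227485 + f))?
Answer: sqrt(232708770790)/39093 ≈ 12.340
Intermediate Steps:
sqrt(Q(-520) + (-1707 - 93339)/(-227485 + f)) = sqrt(152 + (-1707 - 93339)/(-227485 - 124352)) = sqrt(152 - 95046/(-351837)) = sqrt(152 - 95046*(-1/351837)) = sqrt(152 + 31682/117279) = sqrt(17858090/117279) = sqrt(232708770790)/39093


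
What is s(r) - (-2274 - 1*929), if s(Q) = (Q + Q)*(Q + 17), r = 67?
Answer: 14459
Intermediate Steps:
s(Q) = 2*Q*(17 + Q) (s(Q) = (2*Q)*(17 + Q) = 2*Q*(17 + Q))
s(r) - (-2274 - 1*929) = 2*67*(17 + 67) - (-2274 - 1*929) = 2*67*84 - (-2274 - 929) = 11256 - 1*(-3203) = 11256 + 3203 = 14459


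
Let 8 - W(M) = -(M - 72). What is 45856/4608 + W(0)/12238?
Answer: 8763919/881136 ≈ 9.9462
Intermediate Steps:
W(M) = -64 + M (W(M) = 8 - (-1)*(M - 72) = 8 - (-1)*(-72 + M) = 8 - (72 - M) = 8 + (-72 + M) = -64 + M)
45856/4608 + W(0)/12238 = 45856/4608 + (-64 + 0)/12238 = 45856*(1/4608) - 64*1/12238 = 1433/144 - 32/6119 = 8763919/881136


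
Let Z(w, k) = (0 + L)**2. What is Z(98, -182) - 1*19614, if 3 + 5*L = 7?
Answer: -490334/25 ≈ -19613.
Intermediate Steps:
L = 4/5 (L = -3/5 + (1/5)*7 = -3/5 + 7/5 = 4/5 ≈ 0.80000)
Z(w, k) = 16/25 (Z(w, k) = (0 + 4/5)**2 = (4/5)**2 = 16/25)
Z(98, -182) - 1*19614 = 16/25 - 1*19614 = 16/25 - 19614 = -490334/25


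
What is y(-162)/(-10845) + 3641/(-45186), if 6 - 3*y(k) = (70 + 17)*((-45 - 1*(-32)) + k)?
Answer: -89631989/163347390 ≈ -0.54872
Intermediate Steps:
y(k) = 379 - 29*k (y(k) = 2 - (70 + 17)*((-45 - 1*(-32)) + k)/3 = 2 - 29*((-45 + 32) + k) = 2 - 29*(-13 + k) = 2 - (-1131 + 87*k)/3 = 2 + (377 - 29*k) = 379 - 29*k)
y(-162)/(-10845) + 3641/(-45186) = (379 - 29*(-162))/(-10845) + 3641/(-45186) = (379 + 4698)*(-1/10845) + 3641*(-1/45186) = 5077*(-1/10845) - 3641/45186 = -5077/10845 - 3641/45186 = -89631989/163347390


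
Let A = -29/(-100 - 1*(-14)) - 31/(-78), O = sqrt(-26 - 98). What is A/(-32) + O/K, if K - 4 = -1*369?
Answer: -77/3354 - 2*I*sqrt(31)/365 ≈ -0.022958 - 0.030508*I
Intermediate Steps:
O = 2*I*sqrt(31) (O = sqrt(-124) = 2*I*sqrt(31) ≈ 11.136*I)
K = -365 (K = 4 - 1*369 = 4 - 369 = -365)
A = 1232/1677 (A = -29/(-100 + 14) - 31*(-1/78) = -29/(-86) + 31/78 = -29*(-1/86) + 31/78 = 29/86 + 31/78 = 1232/1677 ≈ 0.73464)
A/(-32) + O/K = (1232/1677)/(-32) + (2*I*sqrt(31))/(-365) = (1232/1677)*(-1/32) + (2*I*sqrt(31))*(-1/365) = -77/3354 - 2*I*sqrt(31)/365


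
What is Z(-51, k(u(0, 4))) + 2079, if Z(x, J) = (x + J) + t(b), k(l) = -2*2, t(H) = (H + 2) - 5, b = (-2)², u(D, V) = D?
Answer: 2025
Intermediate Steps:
b = 4
t(H) = -3 + H (t(H) = (2 + H) - 5 = -3 + H)
k(l) = -4
Z(x, J) = 1 + J + x (Z(x, J) = (x + J) + (-3 + 4) = (J + x) + 1 = 1 + J + x)
Z(-51, k(u(0, 4))) + 2079 = (1 - 4 - 51) + 2079 = -54 + 2079 = 2025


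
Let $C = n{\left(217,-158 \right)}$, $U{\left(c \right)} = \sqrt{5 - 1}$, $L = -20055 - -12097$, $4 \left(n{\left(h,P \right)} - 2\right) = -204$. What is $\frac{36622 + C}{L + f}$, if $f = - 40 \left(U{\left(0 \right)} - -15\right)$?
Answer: $- \frac{36573}{8638} \approx -4.234$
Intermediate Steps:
$n{\left(h,P \right)} = -49$ ($n{\left(h,P \right)} = 2 + \frac{1}{4} \left(-204\right) = 2 - 51 = -49$)
$L = -7958$ ($L = -20055 + 12097 = -7958$)
$U{\left(c \right)} = 2$ ($U{\left(c \right)} = \sqrt{4} = 2$)
$C = -49$
$f = -680$ ($f = - 40 \left(2 - -15\right) = - 40 \left(2 + 15\right) = \left(-40\right) 17 = -680$)
$\frac{36622 + C}{L + f} = \frac{36622 - 49}{-7958 - 680} = \frac{36573}{-8638} = 36573 \left(- \frac{1}{8638}\right) = - \frac{36573}{8638}$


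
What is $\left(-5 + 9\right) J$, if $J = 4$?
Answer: $16$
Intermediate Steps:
$\left(-5 + 9\right) J = \left(-5 + 9\right) 4 = 4 \cdot 4 = 16$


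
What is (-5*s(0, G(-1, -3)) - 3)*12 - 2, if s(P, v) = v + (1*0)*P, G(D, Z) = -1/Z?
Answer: -58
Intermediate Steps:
s(P, v) = v (s(P, v) = v + 0*P = v + 0 = v)
(-5*s(0, G(-1, -3)) - 3)*12 - 2 = (-(-5)/(-3) - 3)*12 - 2 = (-(-5)*(-1)/3 - 3)*12 - 2 = (-5*⅓ - 3)*12 - 2 = (-5/3 - 3)*12 - 2 = -14/3*12 - 2 = -56 - 2 = -58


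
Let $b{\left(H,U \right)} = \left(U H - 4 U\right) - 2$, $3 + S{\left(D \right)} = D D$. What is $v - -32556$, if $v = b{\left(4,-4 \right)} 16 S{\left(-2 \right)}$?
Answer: $32524$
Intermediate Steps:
$S{\left(D \right)} = -3 + D^{2}$ ($S{\left(D \right)} = -3 + D D = -3 + D^{2}$)
$b{\left(H,U \right)} = -2 - 4 U + H U$ ($b{\left(H,U \right)} = \left(H U - 4 U\right) - 2 = \left(- 4 U + H U\right) - 2 = -2 - 4 U + H U$)
$v = -32$ ($v = \left(-2 - -16 + 4 \left(-4\right)\right) 16 \left(-3 + \left(-2\right)^{2}\right) = \left(-2 + 16 - 16\right) 16 \left(-3 + 4\right) = \left(-2\right) 16 \cdot 1 = \left(-32\right) 1 = -32$)
$v - -32556 = -32 - -32556 = -32 + 32556 = 32524$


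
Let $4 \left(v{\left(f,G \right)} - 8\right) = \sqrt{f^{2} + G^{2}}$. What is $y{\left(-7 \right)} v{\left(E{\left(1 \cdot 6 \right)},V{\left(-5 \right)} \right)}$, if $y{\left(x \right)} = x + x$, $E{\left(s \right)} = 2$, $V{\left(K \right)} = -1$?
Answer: $-112 - \frac{7 \sqrt{5}}{2} \approx -119.83$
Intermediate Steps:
$y{\left(x \right)} = 2 x$
$v{\left(f,G \right)} = 8 + \frac{\sqrt{G^{2} + f^{2}}}{4}$ ($v{\left(f,G \right)} = 8 + \frac{\sqrt{f^{2} + G^{2}}}{4} = 8 + \frac{\sqrt{G^{2} + f^{2}}}{4}$)
$y{\left(-7 \right)} v{\left(E{\left(1 \cdot 6 \right)},V{\left(-5 \right)} \right)} = 2 \left(-7\right) \left(8 + \frac{\sqrt{\left(-1\right)^{2} + 2^{2}}}{4}\right) = - 14 \left(8 + \frac{\sqrt{1 + 4}}{4}\right) = - 14 \left(8 + \frac{\sqrt{5}}{4}\right) = -112 - \frac{7 \sqrt{5}}{2}$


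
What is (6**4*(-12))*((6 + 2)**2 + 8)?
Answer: -1119744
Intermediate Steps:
(6**4*(-12))*((6 + 2)**2 + 8) = (1296*(-12))*(8**2 + 8) = -15552*(64 + 8) = -15552*72 = -1119744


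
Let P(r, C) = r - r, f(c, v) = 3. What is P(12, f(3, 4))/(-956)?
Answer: 0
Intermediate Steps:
P(r, C) = 0
P(12, f(3, 4))/(-956) = 0/(-956) = 0*(-1/956) = 0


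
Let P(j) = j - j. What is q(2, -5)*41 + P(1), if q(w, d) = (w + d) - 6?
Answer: -369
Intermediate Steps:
P(j) = 0
q(w, d) = -6 + d + w (q(w, d) = (d + w) - 6 = -6 + d + w)
q(2, -5)*41 + P(1) = (-6 - 5 + 2)*41 + 0 = -9*41 + 0 = -369 + 0 = -369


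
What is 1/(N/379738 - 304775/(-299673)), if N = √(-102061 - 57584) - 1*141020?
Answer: 1672244825683616033652/1079711011941326536061 - 34101956009404602*I*√159645/5398555059706632680305 ≈ 1.5488 - 0.0025239*I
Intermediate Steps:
N = -141020 + I*√159645 (N = √(-159645) - 141020 = I*√159645 - 141020 = -141020 + I*√159645 ≈ -1.4102e+5 + 399.56*I)
1/(N/379738 - 304775/(-299673)) = 1/((-141020 + I*√159645)/379738 - 304775/(-299673)) = 1/((-141020 + I*√159645)*(1/379738) - 304775*(-1/299673)) = 1/((-70510/189869 + I*√159645/379738) + 304775/299673) = 1/(36737381245/56898612837 + I*√159645/379738)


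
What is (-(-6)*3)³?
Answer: 5832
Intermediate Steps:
(-(-6)*3)³ = (-3*(-6))³ = 18³ = 5832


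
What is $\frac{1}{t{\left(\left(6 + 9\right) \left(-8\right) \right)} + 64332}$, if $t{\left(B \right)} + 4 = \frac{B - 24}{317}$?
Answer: $\frac{317}{20391832} \approx 1.5545 \cdot 10^{-5}$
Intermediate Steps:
$t{\left(B \right)} = - \frac{1292}{317} + \frac{B}{317}$ ($t{\left(B \right)} = -4 + \frac{B - 24}{317} = -4 + \left(-24 + B\right) \frac{1}{317} = -4 + \left(- \frac{24}{317} + \frac{B}{317}\right) = - \frac{1292}{317} + \frac{B}{317}$)
$\frac{1}{t{\left(\left(6 + 9\right) \left(-8\right) \right)} + 64332} = \frac{1}{\left(- \frac{1292}{317} + \frac{\left(6 + 9\right) \left(-8\right)}{317}\right) + 64332} = \frac{1}{\left(- \frac{1292}{317} + \frac{15 \left(-8\right)}{317}\right) + 64332} = \frac{1}{\left(- \frac{1292}{317} + \frac{1}{317} \left(-120\right)\right) + 64332} = \frac{1}{\left(- \frac{1292}{317} - \frac{120}{317}\right) + 64332} = \frac{1}{- \frac{1412}{317} + 64332} = \frac{1}{\frac{20391832}{317}} = \frac{317}{20391832}$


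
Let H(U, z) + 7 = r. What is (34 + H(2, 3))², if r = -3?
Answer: 576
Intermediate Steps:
H(U, z) = -10 (H(U, z) = -7 - 3 = -10)
(34 + H(2, 3))² = (34 - 10)² = 24² = 576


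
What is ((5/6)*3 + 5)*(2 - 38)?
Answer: -270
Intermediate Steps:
((5/6)*3 + 5)*(2 - 38) = ((5*(1/6))*3 + 5)*(-36) = ((5/6)*3 + 5)*(-36) = (5/2 + 5)*(-36) = (15/2)*(-36) = -270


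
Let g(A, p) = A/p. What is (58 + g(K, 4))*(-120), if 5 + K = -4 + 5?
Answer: -6840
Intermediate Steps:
K = -4 (K = -5 + (-4 + 5) = -5 + 1 = -4)
(58 + g(K, 4))*(-120) = (58 - 4/4)*(-120) = (58 - 4*1/4)*(-120) = (58 - 1)*(-120) = 57*(-120) = -6840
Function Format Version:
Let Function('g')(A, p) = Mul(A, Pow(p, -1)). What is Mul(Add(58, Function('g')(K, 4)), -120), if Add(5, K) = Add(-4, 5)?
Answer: -6840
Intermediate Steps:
K = -4 (K = Add(-5, Add(-4, 5)) = Add(-5, 1) = -4)
Mul(Add(58, Function('g')(K, 4)), -120) = Mul(Add(58, Mul(-4, Pow(4, -1))), -120) = Mul(Add(58, Mul(-4, Rational(1, 4))), -120) = Mul(Add(58, -1), -120) = Mul(57, -120) = -6840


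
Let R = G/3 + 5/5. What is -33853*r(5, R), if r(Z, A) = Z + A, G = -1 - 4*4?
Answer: -33853/3 ≈ -11284.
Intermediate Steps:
G = -17 (G = -1 - 16 = -17)
R = -14/3 (R = -17/3 + 5/5 = -17*1/3 + 5*(1/5) = -17/3 + 1 = -14/3 ≈ -4.6667)
r(Z, A) = A + Z
-33853*r(5, R) = -33853*(-14/3 + 5) = -33853/3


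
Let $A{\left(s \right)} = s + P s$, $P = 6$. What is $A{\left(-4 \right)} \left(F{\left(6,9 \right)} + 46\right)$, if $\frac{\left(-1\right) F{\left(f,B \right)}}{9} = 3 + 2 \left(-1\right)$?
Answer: $-1036$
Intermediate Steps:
$F{\left(f,B \right)} = -9$ ($F{\left(f,B \right)} = - 9 \left(3 + 2 \left(-1\right)\right) = - 9 \left(3 - 2\right) = \left(-9\right) 1 = -9$)
$A{\left(s \right)} = 7 s$ ($A{\left(s \right)} = s + 6 s = 7 s$)
$A{\left(-4 \right)} \left(F{\left(6,9 \right)} + 46\right) = 7 \left(-4\right) \left(-9 + 46\right) = \left(-28\right) 37 = -1036$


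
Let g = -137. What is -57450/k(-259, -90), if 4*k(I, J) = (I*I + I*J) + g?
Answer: -114900/45127 ≈ -2.5461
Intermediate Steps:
k(I, J) = -137/4 + I**2/4 + I*J/4 (k(I, J) = ((I*I + I*J) - 137)/4 = ((I**2 + I*J) - 137)/4 = (-137 + I**2 + I*J)/4 = -137/4 + I**2/4 + I*J/4)
-57450/k(-259, -90) = -57450/(-137/4 + (1/4)*(-259)**2 + (1/4)*(-259)*(-90)) = -57450/(-137/4 + (1/4)*67081 + 11655/2) = -57450/(-137/4 + 67081/4 + 11655/2) = -57450/45127/2 = -57450*2/45127 = -114900/45127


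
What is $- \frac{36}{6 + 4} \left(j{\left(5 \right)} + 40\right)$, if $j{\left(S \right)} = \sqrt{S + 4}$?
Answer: $- \frac{774}{5} \approx -154.8$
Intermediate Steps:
$j{\left(S \right)} = \sqrt{4 + S}$
$- \frac{36}{6 + 4} \left(j{\left(5 \right)} + 40\right) = - \frac{36}{6 + 4} \left(\sqrt{4 + 5} + 40\right) = - \frac{36}{10} \left(\sqrt{9} + 40\right) = \left(-36\right) \frac{1}{10} \left(3 + 40\right) = \left(- \frac{18}{5}\right) 43 = - \frac{774}{5}$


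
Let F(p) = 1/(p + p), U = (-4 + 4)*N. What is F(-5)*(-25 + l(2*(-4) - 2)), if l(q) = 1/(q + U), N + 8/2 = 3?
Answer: 251/100 ≈ 2.5100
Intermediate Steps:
N = -1 (N = -4 + 3 = -1)
U = 0 (U = (-4 + 4)*(-1) = 0*(-1) = 0)
F(p) = 1/(2*p)
l(q) = 1/q (l(q) = 1/(q + 0) = 1/q)
F(-5)*(-25 + l(2*(-4) - 2)) = ((½)/(-5))*(-25 + 1/(2*(-4) - 2)) = ((½)*(-⅕))*(-25 + 1/(-8 - 2)) = -(-25 + 1/(-10))/10 = -(-25 - ⅒)/10 = -⅒*(-251/10) = 251/100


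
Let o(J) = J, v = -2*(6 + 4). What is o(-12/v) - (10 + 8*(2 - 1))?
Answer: -87/5 ≈ -17.400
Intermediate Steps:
v = -20 (v = -2*10 = -20)
o(-12/v) - (10 + 8*(2 - 1)) = -12/(-20) - (10 + 8*(2 - 1)) = -12*(-1/20) - (10 + 8*1) = ⅗ - (10 + 8) = ⅗ - 1*18 = ⅗ - 18 = -87/5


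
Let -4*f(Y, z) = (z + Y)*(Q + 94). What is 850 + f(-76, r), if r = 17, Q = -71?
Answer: 4757/4 ≈ 1189.3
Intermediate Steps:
f(Y, z) = -23*Y/4 - 23*z/4 (f(Y, z) = -(z + Y)*(-71 + 94)/4 = -(Y + z)*23/4 = -(23*Y + 23*z)/4 = -23*Y/4 - 23*z/4)
850 + f(-76, r) = 850 + (-23/4*(-76) - 23/4*17) = 850 + (437 - 391/4) = 850 + 1357/4 = 4757/4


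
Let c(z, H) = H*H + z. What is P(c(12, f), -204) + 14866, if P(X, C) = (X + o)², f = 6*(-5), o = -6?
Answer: 835702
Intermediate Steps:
f = -30
c(z, H) = z + H² (c(z, H) = H² + z = z + H²)
P(X, C) = (-6 + X)² (P(X, C) = (X - 6)² = (-6 + X)²)
P(c(12, f), -204) + 14866 = (-6 + (12 + (-30)²))² + 14866 = (-6 + (12 + 900))² + 14866 = (-6 + 912)² + 14866 = 906² + 14866 = 820836 + 14866 = 835702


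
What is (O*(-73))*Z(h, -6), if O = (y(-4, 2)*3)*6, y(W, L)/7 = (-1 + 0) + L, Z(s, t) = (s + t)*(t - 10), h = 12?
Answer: 883008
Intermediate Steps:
Z(s, t) = (-10 + t)*(s + t) (Z(s, t) = (s + t)*(-10 + t) = (-10 + t)*(s + t))
y(W, L) = -7 + 7*L (y(W, L) = 7*((-1 + 0) + L) = 7*(-1 + L) = -7 + 7*L)
O = 126 (O = ((-7 + 7*2)*3)*6 = ((-7 + 14)*3)*6 = (7*3)*6 = 21*6 = 126)
(O*(-73))*Z(h, -6) = (126*(-73))*((-6)² - 10*12 - 10*(-6) + 12*(-6)) = -9198*(36 - 120 + 60 - 72) = -9198*(-96) = 883008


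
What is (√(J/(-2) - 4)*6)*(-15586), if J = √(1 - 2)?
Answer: -46758*√(-16 - 2*I) ≈ -11667.0 + 1.874e+5*I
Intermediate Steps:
J = I (J = √(-1) = I ≈ 1.0*I)
(√(J/(-2) - 4)*6)*(-15586) = (√(I/(-2) - 4)*6)*(-15586) = (√(I*(-½) - 4)*6)*(-15586) = (√(-I/2 - 4)*6)*(-15586) = (√(-4 - I/2)*6)*(-15586) = (6*√(-4 - I/2))*(-15586) = -93516*√(-4 - I/2)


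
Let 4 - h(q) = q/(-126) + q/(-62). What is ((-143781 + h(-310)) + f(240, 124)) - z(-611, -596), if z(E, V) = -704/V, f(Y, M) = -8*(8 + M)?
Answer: -1359628489/9387 ≈ -1.4484e+5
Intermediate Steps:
f(Y, M) = -64 - 8*M
h(q) = 4 + 47*q/1953 (h(q) = 4 - (q/(-126) + q/(-62)) = 4 - (q*(-1/126) + q*(-1/62)) = 4 - (-q/126 - q/62) = 4 - (-47)*q/1953 = 4 + 47*q/1953)
((-143781 + h(-310)) + f(240, 124)) - z(-611, -596) = ((-143781 + (4 + (47/1953)*(-310))) + (-64 - 8*124)) - (-704)/(-596) = ((-143781 + (4 - 470/63)) + (-64 - 992)) - (-704)*(-1)/596 = ((-143781 - 218/63) - 1056) - 1*176/149 = (-9058421/63 - 1056) - 176/149 = -9124949/63 - 176/149 = -1359628489/9387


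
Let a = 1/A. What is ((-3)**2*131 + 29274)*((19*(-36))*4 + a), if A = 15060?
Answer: -418263418009/5020 ≈ -8.3319e+7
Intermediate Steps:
a = 1/15060 ≈ 6.6401e-5
((-3)**2*131 + 29274)*((19*(-36))*4 + a) = ((-3)**2*131 + 29274)*((19*(-36))*4 + 1/15060) = (9*131 + 29274)*(-684*4 + 1/15060) = (1179 + 29274)*(-2736 + 1/15060) = 30453*(-41204159/15060) = -418263418009/5020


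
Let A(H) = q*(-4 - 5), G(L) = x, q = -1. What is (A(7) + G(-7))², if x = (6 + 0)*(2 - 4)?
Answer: 9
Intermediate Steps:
x = -12 (x = 6*(-2) = -12)
G(L) = -12
A(H) = 9 (A(H) = -(-4 - 5) = -1*(-9) = 9)
(A(7) + G(-7))² = (9 - 12)² = (-3)² = 9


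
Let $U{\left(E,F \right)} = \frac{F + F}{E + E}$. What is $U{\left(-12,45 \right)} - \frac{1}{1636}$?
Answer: $- \frac{1534}{409} \approx -3.7506$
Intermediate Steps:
$U{\left(E,F \right)} = \frac{F}{E}$ ($U{\left(E,F \right)} = \frac{2 F}{2 E} = 2 F \frac{1}{2 E} = \frac{F}{E}$)
$U{\left(-12,45 \right)} - \frac{1}{1636} = \frac{45}{-12} - \frac{1}{1636} = 45 \left(- \frac{1}{12}\right) - \frac{1}{1636} = - \frac{15}{4} - \frac{1}{1636} = - \frac{1534}{409}$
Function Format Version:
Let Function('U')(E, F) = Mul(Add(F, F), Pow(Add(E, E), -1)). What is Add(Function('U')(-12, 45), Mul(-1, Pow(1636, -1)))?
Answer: Rational(-1534, 409) ≈ -3.7506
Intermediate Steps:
Function('U')(E, F) = Mul(F, Pow(E, -1)) (Function('U')(E, F) = Mul(Mul(2, F), Pow(Mul(2, E), -1)) = Mul(Mul(2, F), Mul(Rational(1, 2), Pow(E, -1))) = Mul(F, Pow(E, -1)))
Add(Function('U')(-12, 45), Mul(-1, Pow(1636, -1))) = Add(Mul(45, Pow(-12, -1)), Mul(-1, Pow(1636, -1))) = Add(Mul(45, Rational(-1, 12)), Mul(-1, Rational(1, 1636))) = Add(Rational(-15, 4), Rational(-1, 1636)) = Rational(-1534, 409)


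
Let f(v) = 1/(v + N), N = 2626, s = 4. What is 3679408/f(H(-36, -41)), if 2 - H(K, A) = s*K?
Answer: 10199318976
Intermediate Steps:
H(K, A) = 2 - 4*K
f(v) = 1/(2626 + v) (f(v) = 1/(v + 2626) = 1/(2626 + v))
3679408/f(H(-36, -41)) = 3679408/(1/(2626 + (2 - 4*(-36)))) = 3679408/(1/(2626 + (2 + 144))) = 3679408/(1/(2626 + 146)) = 3679408/(1/2772) = 3679408*2772 = 10199318976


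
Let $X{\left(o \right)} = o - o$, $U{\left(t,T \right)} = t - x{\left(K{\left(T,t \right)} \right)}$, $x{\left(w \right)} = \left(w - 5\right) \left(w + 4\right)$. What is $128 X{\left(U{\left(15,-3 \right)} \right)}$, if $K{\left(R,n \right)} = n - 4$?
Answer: $0$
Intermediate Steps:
$K{\left(R,n \right)} = -4 + n$
$x{\left(w \right)} = \left(-5 + w\right) \left(4 + w\right)$
$U{\left(t,T \right)} = 16 - \left(-4 + t\right)^{2} + 2 t$ ($U{\left(t,T \right)} = t - \left(-20 + \left(-4 + t\right)^{2} - \left(-4 + t\right)\right) = t - \left(-16 + \left(-4 + t\right)^{2} - t\right) = t + \left(16 + t - \left(-4 + t\right)^{2}\right) = 16 - \left(-4 + t\right)^{2} + 2 t$)
$X{\left(o \right)} = 0$
$128 X{\left(U{\left(15,-3 \right)} \right)} = 128 \cdot 0 = 0$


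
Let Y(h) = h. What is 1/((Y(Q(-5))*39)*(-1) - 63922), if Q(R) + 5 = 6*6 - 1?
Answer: -1/65092 ≈ -1.5363e-5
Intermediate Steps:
Q(R) = 30 (Q(R) = -5 + (6*6 - 1) = -5 + (36 - 1) = -5 + 35 = 30)
1/((Y(Q(-5))*39)*(-1) - 63922) = 1/((30*39)*(-1) - 63922) = 1/(1170*(-1) - 63922) = 1/(-1170 - 63922) = 1/(-65092) = -1/65092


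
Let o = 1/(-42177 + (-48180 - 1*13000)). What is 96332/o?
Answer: -9956586524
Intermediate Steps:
o = -1/103357 (o = 1/(-42177 + (-48180 - 13000)) = 1/(-42177 - 61180) = 1/(-103357) = -1/103357 ≈ -9.6752e-6)
96332/o = 96332/(-1/103357) = 96332*(-103357) = -9956586524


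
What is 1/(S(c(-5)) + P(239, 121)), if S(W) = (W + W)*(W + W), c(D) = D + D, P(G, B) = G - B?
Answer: 1/518 ≈ 0.0019305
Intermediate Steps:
c(D) = 2*D
S(W) = 4*W² (S(W) = (2*W)*(2*W) = 4*W²)
1/(S(c(-5)) + P(239, 121)) = 1/(4*(2*(-5))² + (239 - 1*121)) = 1/(4*(-10)² + (239 - 121)) = 1/(4*100 + 118) = 1/(400 + 118) = 1/518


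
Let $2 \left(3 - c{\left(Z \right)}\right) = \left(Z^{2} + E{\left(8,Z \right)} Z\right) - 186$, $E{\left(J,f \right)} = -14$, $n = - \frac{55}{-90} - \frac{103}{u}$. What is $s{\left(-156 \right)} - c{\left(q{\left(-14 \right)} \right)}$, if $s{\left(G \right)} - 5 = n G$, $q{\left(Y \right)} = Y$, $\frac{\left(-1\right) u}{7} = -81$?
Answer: $\frac{7183}{189} \approx 38.005$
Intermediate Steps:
$u = 567$ ($u = \left(-7\right) \left(-81\right) = 567$)
$n = \frac{487}{1134}$ ($n = - \frac{55}{-90} - \frac{103}{567} = \left(-55\right) \left(- \frac{1}{90}\right) - \frac{103}{567} = \frac{11}{18} - \frac{103}{567} = \frac{487}{1134} \approx 0.42945$)
$s{\left(G \right)} = 5 + \frac{487 G}{1134}$
$c{\left(Z \right)} = 96 + 7 Z - \frac{Z^{2}}{2}$ ($c{\left(Z \right)} = 3 - \frac{\left(Z^{2} - 14 Z\right) - 186}{2} = 3 - \frac{-186 + Z^{2} - 14 Z}{2} = 3 + \left(93 + 7 Z - \frac{Z^{2}}{2}\right) = 96 + 7 Z - \frac{Z^{2}}{2}$)
$s{\left(-156 \right)} - c{\left(q{\left(-14 \right)} \right)} = \left(5 + \frac{487}{1134} \left(-156\right)\right) - \left(96 + 7 \left(-14\right) - \frac{\left(-14\right)^{2}}{2}\right) = \left(5 - \frac{12662}{189}\right) - \left(96 - 98 - 98\right) = - \frac{11717}{189} - \left(96 - 98 - 98\right) = - \frac{11717}{189} - -100 = - \frac{11717}{189} + 100 = \frac{7183}{189}$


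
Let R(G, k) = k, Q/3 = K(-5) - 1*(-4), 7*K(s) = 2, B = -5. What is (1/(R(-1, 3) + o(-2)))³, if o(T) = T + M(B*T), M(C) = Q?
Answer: 343/912673 ≈ 0.00037582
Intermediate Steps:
K(s) = 2/7 (K(s) = (⅐)*2 = 2/7)
Q = 90/7 (Q = 3*(2/7 - 1*(-4)) = 3*(2/7 + 4) = 3*(30/7) = 90/7 ≈ 12.857)
M(C) = 90/7
o(T) = 90/7 + T (o(T) = T + 90/7 = 90/7 + T)
(1/(R(-1, 3) + o(-2)))³ = (1/(3 + (90/7 - 2)))³ = (1/(3 + 76/7))³ = (1/(97/7))³ = (7/97)³ = 343/912673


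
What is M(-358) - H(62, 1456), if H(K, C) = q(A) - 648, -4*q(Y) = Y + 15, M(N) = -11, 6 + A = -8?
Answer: 2549/4 ≈ 637.25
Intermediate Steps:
A = -14 (A = -6 - 8 = -14)
q(Y) = -15/4 - Y/4 (q(Y) = -(Y + 15)/4 = -(15 + Y)/4 = -15/4 - Y/4)
H(K, C) = -2593/4 (H(K, C) = (-15/4 - ¼*(-14)) - 648 = (-15/4 + 7/2) - 648 = -¼ - 648 = -2593/4)
M(-358) - H(62, 1456) = -11 - 1*(-2593/4) = -11 + 2593/4 = 2549/4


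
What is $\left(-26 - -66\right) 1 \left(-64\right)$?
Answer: $-2560$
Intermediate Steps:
$\left(-26 - -66\right) 1 \left(-64\right) = \left(-26 + 66\right) 1 \left(-64\right) = 40 \cdot 1 \left(-64\right) = 40 \left(-64\right) = -2560$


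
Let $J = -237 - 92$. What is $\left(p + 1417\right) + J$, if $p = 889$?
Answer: $1977$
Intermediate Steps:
$J = -329$
$\left(p + 1417\right) + J = \left(889 + 1417\right) - 329 = 2306 - 329 = 1977$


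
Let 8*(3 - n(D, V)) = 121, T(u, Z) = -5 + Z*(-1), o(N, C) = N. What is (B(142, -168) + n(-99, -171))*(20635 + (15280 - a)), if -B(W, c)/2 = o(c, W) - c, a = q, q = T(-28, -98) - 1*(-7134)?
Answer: -347842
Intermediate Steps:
T(u, Z) = -5 - Z
n(D, V) = -97/8 (n(D, V) = 3 - 1/8*121 = 3 - 121/8 = -97/8)
q = 7227 (q = (-5 - 1*(-98)) - 1*(-7134) = (-5 + 98) + 7134 = 93 + 7134 = 7227)
a = 7227
B(W, c) = 0 (B(W, c) = -2*(c - c) = -2*0 = 0)
(B(142, -168) + n(-99, -171))*(20635 + (15280 - a)) = (0 - 97/8)*(20635 + (15280 - 1*7227)) = -97*(20635 + (15280 - 7227))/8 = -97*(20635 + 8053)/8 = -97/8*28688 = -347842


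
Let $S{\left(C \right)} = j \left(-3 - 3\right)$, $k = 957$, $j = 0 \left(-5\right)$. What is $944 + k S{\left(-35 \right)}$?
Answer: $944$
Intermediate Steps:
$j = 0$
$S{\left(C \right)} = 0$ ($S{\left(C \right)} = 0 \left(-3 - 3\right) = 0 \left(-6\right) = 0$)
$944 + k S{\left(-35 \right)} = 944 + 957 \cdot 0 = 944 + 0 = 944$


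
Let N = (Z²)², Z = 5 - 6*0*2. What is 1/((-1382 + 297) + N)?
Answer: -1/460 ≈ -0.0021739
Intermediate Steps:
Z = 5 (Z = 5 - 0*2 = 5 - 1*0 = 5 + 0 = 5)
N = 625 (N = (5²)² = 25² = 625)
1/((-1382 + 297) + N) = 1/((-1382 + 297) + 625) = 1/(-1085 + 625) = 1/(-460) = -1/460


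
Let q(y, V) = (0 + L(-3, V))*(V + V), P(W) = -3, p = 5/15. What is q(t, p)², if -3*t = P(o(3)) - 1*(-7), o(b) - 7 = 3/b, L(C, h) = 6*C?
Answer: 144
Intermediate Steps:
o(b) = 7 + 3/b
p = ⅓ (p = 5*(1/15) = ⅓ ≈ 0.33333)
t = -4/3 (t = -(-3 - 1*(-7))/3 = -(-3 + 7)/3 = -⅓*4 = -4/3 ≈ -1.3333)
q(y, V) = -36*V (q(y, V) = (0 + 6*(-3))*(V + V) = (0 - 18)*(2*V) = -36*V)
q(t, p)² = (-36*⅓)² = (-12)² = 144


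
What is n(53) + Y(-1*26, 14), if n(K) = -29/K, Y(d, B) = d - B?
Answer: -2149/53 ≈ -40.547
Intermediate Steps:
n(53) + Y(-1*26, 14) = -29/53 + (-1*26 - 1*14) = -29*1/53 + (-26 - 14) = -29/53 - 40 = -2149/53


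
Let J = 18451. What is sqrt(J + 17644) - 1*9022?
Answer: -9022 + sqrt(36095) ≈ -8832.0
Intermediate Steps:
sqrt(J + 17644) - 1*9022 = sqrt(18451 + 17644) - 1*9022 = sqrt(36095) - 9022 = -9022 + sqrt(36095)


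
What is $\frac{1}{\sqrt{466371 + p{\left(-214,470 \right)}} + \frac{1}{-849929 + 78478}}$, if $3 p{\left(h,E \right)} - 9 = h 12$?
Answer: $\frac{771451}{277046820893782717} + \frac{595136645401 \sqrt{465518}}{277046820893782717} \approx 0.0014657$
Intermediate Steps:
$p{\left(h,E \right)} = 3 + 4 h$ ($p{\left(h,E \right)} = 3 + \frac{h 12}{3} = 3 + \frac{12 h}{3} = 3 + 4 h$)
$\frac{1}{\sqrt{466371 + p{\left(-214,470 \right)}} + \frac{1}{-849929 + 78478}} = \frac{1}{\sqrt{466371 + \left(3 + 4 \left(-214\right)\right)} + \frac{1}{-849929 + 78478}} = \frac{1}{\sqrt{466371 + \left(3 - 856\right)} + \frac{1}{-771451}} = \frac{1}{\sqrt{466371 - 853} - \frac{1}{771451}} = \frac{1}{\sqrt{465518} - \frac{1}{771451}} = \frac{1}{- \frac{1}{771451} + \sqrt{465518}}$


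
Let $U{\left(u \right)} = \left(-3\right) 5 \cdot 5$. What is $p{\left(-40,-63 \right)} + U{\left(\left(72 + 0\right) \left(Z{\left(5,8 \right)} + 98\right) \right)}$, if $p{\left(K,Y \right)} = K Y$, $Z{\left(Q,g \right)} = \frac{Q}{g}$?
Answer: $2445$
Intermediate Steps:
$U{\left(u \right)} = -75$ ($U{\left(u \right)} = \left(-15\right) 5 = -75$)
$p{\left(-40,-63 \right)} + U{\left(\left(72 + 0\right) \left(Z{\left(5,8 \right)} + 98\right) \right)} = \left(-40\right) \left(-63\right) - 75 = 2520 - 75 = 2445$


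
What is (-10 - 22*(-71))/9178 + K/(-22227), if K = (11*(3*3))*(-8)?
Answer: 6960880/33999901 ≈ 0.20473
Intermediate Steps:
K = -792 (K = (11*9)*(-8) = 99*(-8) = -792)
(-10 - 22*(-71))/9178 + K/(-22227) = (-10 - 22*(-71))/9178 - 792/(-22227) = (-10 + 1562)*(1/9178) - 792*(-1/22227) = 1552*(1/9178) + 264/7409 = 776/4589 + 264/7409 = 6960880/33999901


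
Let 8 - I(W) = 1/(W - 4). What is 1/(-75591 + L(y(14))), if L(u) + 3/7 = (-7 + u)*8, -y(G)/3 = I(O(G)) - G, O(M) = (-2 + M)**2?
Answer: -35/2642614 ≈ -1.3244e-5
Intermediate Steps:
I(W) = 8 - 1/(-4 + W) (I(W) = 8 - 1/(W - 4) = 8 - 1/(-4 + W))
y(G) = 3*G - 3*(-33 + 8*(-2 + G)**2)/(-4 + (-2 + G)**2) (y(G) = -3*((-33 + 8*(-2 + G)**2)/(-4 + (-2 + G)**2) - G) = -3*(-G + (-33 + 8*(-2 + G)**2)/(-4 + (-2 + G)**2)) = 3*G - 3*(-33 + 8*(-2 + G)**2)/(-4 + (-2 + G)**2))
L(u) = -395/7 + 8*u (L(u) = -3/7 + (-7 + u)*8 = -3/7 + (-56 + 8*u) = -395/7 + 8*u)
1/(-75591 + L(y(14))) = 1/(-75591 + (-395/7 + 8*(3*(1 + 14**3 - 12*14**2 + 32*14)/(14*(-4 + 14))))) = 1/(-75591 + (-395/7 + 8*(3*(1/14)*(1 + 2744 - 12*196 + 448)/10))) = 1/(-75591 + (-395/7 + 8*(3*(1/14)*(1/10)*(1 + 2744 - 2352 + 448)))) = 1/(-75591 + (-395/7 + 8*(3*(1/14)*(1/10)*841))) = 1/(-75591 + (-395/7 + 8*(2523/140))) = 1/(-75591 + (-395/7 + 5046/35)) = 1/(-75591 + 3071/35) = 1/(-2642614/35) = -35/2642614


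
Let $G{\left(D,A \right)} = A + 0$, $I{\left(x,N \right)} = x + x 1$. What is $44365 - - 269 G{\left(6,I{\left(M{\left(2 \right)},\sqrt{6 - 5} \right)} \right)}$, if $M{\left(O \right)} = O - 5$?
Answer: $42751$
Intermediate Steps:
$M{\left(O \right)} = -5 + O$ ($M{\left(O \right)} = O - 5 = -5 + O$)
$I{\left(x,N \right)} = 2 x$ ($I{\left(x,N \right)} = x + x = 2 x$)
$G{\left(D,A \right)} = A$
$44365 - - 269 G{\left(6,I{\left(M{\left(2 \right)},\sqrt{6 - 5} \right)} \right)} = 44365 - - 269 \cdot 2 \left(-5 + 2\right) = 44365 - - 269 \cdot 2 \left(-3\right) = 44365 - \left(-269\right) \left(-6\right) = 44365 - 1614 = 42751$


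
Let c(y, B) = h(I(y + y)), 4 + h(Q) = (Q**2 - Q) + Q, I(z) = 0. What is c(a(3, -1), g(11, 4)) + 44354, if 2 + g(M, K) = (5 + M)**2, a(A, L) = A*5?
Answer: 44350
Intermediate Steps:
h(Q) = -4 + Q**2 (h(Q) = -4 + ((Q**2 - Q) + Q) = -4 + Q**2)
a(A, L) = 5*A
g(M, K) = -2 + (5 + M)**2
c(y, B) = -4 (c(y, B) = -4 + 0**2 = -4 + 0 = -4)
c(a(3, -1), g(11, 4)) + 44354 = -4 + 44354 = 44350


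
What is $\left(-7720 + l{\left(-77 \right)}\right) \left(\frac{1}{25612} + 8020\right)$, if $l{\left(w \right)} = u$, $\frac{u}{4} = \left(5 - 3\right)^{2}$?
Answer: $- \frac{395616272166}{6403} \approx -6.1786 \cdot 10^{7}$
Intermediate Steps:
$u = 16$ ($u = 4 \left(5 - 3\right)^{2} = 4 \cdot 2^{2} = 4 \cdot 4 = 16$)
$l{\left(w \right)} = 16$
$\left(-7720 + l{\left(-77 \right)}\right) \left(\frac{1}{25612} + 8020\right) = \left(-7720 + 16\right) \left(\frac{1}{25612} + 8020\right) = - 7704 \left(\frac{1}{25612} + 8020\right) = \left(-7704\right) \frac{205408241}{25612} = - \frac{395616272166}{6403}$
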